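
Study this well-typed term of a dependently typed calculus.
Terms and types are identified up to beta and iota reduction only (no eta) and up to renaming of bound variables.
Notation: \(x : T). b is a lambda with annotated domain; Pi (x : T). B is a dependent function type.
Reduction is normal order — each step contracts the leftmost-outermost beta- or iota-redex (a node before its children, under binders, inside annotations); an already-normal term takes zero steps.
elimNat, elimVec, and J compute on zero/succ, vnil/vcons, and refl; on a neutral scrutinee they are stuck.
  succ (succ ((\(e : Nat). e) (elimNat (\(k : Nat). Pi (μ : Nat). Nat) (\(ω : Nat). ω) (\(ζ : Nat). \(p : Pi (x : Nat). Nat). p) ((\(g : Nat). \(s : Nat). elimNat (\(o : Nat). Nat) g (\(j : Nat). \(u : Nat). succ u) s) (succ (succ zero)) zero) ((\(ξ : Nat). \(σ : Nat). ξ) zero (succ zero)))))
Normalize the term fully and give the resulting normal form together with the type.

reduced normal form:
  succ (succ zero)
type:
  Nat
observation: the term reaches its normal form after 14 normal-order steps.


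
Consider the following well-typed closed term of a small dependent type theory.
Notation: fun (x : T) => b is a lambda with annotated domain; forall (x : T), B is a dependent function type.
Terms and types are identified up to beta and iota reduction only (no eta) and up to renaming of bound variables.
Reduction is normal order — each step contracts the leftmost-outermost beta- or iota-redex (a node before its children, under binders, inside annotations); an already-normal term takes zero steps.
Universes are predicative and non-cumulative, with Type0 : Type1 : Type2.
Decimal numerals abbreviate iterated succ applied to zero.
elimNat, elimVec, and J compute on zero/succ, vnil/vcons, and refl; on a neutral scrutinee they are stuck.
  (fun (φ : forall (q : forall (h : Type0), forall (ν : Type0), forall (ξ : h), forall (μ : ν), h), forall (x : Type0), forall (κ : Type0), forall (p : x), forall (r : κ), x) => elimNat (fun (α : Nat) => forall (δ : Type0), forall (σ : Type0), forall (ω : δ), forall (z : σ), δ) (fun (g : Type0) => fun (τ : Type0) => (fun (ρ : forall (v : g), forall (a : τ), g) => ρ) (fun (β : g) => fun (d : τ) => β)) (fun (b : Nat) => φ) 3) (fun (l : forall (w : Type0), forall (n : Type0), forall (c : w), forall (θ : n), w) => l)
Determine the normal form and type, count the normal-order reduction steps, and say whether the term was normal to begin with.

resulting normal form:
  fun (φ : Type0) => fun (q : Type0) => fun (h : φ) => fun (ν : q) => h
the term's type:
  forall (φ : Type0), forall (q : Type0), forall (h : φ), forall (ν : q), φ
steps to reach normal form (normal order): 12
term was already normal: no
first redex: a beta-redex


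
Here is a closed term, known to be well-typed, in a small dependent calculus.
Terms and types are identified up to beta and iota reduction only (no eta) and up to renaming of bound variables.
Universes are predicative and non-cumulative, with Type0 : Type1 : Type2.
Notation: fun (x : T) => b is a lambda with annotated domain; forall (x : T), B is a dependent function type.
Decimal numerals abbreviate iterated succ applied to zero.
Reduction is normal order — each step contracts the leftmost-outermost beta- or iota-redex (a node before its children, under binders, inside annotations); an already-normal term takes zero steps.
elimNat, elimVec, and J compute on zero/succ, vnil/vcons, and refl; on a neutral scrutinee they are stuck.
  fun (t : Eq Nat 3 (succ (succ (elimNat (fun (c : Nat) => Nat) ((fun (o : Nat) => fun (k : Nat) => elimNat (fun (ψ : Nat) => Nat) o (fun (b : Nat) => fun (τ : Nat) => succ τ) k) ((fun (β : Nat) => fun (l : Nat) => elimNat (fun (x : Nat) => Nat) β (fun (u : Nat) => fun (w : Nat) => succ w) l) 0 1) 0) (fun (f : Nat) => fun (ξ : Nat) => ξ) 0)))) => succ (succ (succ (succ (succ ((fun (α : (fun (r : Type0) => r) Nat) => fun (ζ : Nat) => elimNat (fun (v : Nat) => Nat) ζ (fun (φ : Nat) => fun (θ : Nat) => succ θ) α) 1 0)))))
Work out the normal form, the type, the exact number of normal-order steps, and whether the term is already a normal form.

resulting normal form:
  fun (t : Eq Nat 3 3) => 6
type:
  forall (t : Eq Nat 3 3), Nat
reduction steps (normal order): 16
started in normal form: no
first contracted redex: an elimNat iota-redex


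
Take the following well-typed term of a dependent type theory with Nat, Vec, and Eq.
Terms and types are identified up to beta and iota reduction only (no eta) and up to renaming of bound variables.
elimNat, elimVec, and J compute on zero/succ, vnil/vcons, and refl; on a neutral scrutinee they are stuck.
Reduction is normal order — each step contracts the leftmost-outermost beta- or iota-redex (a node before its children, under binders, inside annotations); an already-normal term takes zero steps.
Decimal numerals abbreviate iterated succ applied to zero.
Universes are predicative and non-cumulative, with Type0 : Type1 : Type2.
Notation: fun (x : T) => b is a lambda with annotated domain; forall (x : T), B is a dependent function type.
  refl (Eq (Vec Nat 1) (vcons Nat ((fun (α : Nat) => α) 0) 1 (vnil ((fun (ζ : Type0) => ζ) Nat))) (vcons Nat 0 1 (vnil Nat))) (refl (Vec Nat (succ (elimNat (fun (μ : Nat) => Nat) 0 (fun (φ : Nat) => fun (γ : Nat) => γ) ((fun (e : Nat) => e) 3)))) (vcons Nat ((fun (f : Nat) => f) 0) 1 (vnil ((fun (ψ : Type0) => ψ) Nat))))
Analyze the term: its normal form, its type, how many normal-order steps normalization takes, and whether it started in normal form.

normal form:
  refl (Eq (Vec Nat 1) (vcons Nat 0 1 (vnil Nat)) (vcons Nat 0 1 (vnil Nat))) (refl (Vec Nat 1) (vcons Nat 0 1 (vnil Nat)))
the term's type:
  Eq (Eq (Vec Nat 1) (vcons Nat 0 1 (vnil Nat)) (vcons Nat 0 1 (vnil Nat))) (refl (Vec Nat 1) (vcons Nat 0 1 (vnil Nat))) (refl (Vec Nat 1) (vcons Nat 0 1 (vnil Nat)))
reduction steps (normal order): 15
already normal: no
first contracted redex: a beta-redex


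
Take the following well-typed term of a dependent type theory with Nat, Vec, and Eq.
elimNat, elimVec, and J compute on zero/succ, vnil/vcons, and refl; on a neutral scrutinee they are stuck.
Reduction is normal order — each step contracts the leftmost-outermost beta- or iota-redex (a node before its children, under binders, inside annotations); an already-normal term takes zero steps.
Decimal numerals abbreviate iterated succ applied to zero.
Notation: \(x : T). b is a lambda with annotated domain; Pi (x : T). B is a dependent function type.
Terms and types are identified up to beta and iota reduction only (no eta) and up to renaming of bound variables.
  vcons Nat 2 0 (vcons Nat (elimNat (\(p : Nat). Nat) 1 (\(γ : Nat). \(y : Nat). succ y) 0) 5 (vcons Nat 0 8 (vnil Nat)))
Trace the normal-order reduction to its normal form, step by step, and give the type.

normal-order reduction:
  vcons Nat 2 0 (vcons Nat (elimNat (\(p : Nat). Nat) 1 (\(γ : Nat). \(y : Nat). succ y) 0) 5 (vcons Nat 0 8 (vnil Nat)))
  ~> vcons Nat 2 0 (vcons Nat 1 5 (vcons Nat 0 8 (vnil Nat)))
type:
  Vec Nat 3


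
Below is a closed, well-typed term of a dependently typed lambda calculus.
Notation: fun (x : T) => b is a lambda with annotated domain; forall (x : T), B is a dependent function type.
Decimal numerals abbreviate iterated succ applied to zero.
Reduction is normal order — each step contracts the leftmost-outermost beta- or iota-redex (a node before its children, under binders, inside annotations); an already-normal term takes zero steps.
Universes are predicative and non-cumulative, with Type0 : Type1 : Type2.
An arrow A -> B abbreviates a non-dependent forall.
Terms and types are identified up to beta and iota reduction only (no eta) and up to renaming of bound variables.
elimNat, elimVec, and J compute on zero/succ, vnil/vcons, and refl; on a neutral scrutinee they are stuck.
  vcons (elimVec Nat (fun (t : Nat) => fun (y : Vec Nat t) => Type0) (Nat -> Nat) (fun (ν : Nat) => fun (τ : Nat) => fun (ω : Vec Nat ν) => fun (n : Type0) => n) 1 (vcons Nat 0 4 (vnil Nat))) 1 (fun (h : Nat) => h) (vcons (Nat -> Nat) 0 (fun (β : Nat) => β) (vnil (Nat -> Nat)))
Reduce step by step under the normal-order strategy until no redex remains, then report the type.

normal-order reduction sequence:
  vcons (elimVec Nat (fun (t : Nat) => fun (y : Vec Nat t) => Type0) (Nat -> Nat) (fun (ν : Nat) => fun (τ : Nat) => fun (ω : Vec Nat ν) => fun (n : Type0) => n) 1 (vcons Nat 0 4 (vnil Nat))) 1 (fun (h : Nat) => h) (vcons (Nat -> Nat) 0 (fun (β : Nat) => β) (vnil (Nat -> Nat)))
  ~> vcons ((fun (t : Nat) => fun (y : Nat) => fun (ν : Vec Nat t) => fun (τ : Type0) => τ) 0 4 (vnil Nat) (elimVec Nat (fun (ω : Nat) => fun (n : Vec Nat ω) => Type0) (Nat -> Nat) (fun (h : Nat) => fun (β : Nat) => fun (q : Vec Nat h) => fun (δ : Type0) => δ) 0 (vnil Nat))) 1 (fun (f : Nat) => f) (vcons (Nat -> Nat) 0 (fun (i : Nat) => i) (vnil (Nat -> Nat)))
  ~> vcons ((fun (t : Nat) => fun (y : Vec Nat 0) => fun (ν : Type0) => ν) 4 (vnil Nat) (elimVec Nat (fun (τ : Nat) => fun (ω : Vec Nat τ) => Type0) (Nat -> Nat) (fun (n : Nat) => fun (h : Nat) => fun (β : Vec Nat n) => fun (q : Type0) => q) 0 (vnil Nat))) 1 (fun (δ : Nat) => δ) (vcons (Nat -> Nat) 0 (fun (f : Nat) => f) (vnil (Nat -> Nat)))
  ~> vcons ((fun (t : Vec Nat 0) => fun (y : Type0) => y) (vnil Nat) (elimVec Nat (fun (ν : Nat) => fun (τ : Vec Nat ν) => Type0) (Nat -> Nat) (fun (ω : Nat) => fun (n : Nat) => fun (h : Vec Nat ω) => fun (β : Type0) => β) 0 (vnil Nat))) 1 (fun (q : Nat) => q) (vcons (Nat -> Nat) 0 (fun (δ : Nat) => δ) (vnil (Nat -> Nat)))
  ~> vcons ((fun (t : Type0) => t) (elimVec Nat (fun (y : Nat) => fun (ν : Vec Nat y) => Type0) (Nat -> Nat) (fun (τ : Nat) => fun (ω : Nat) => fun (n : Vec Nat τ) => fun (h : Type0) => h) 0 (vnil Nat))) 1 (fun (β : Nat) => β) (vcons (Nat -> Nat) 0 (fun (q : Nat) => q) (vnil (Nat -> Nat)))
  ~> vcons (elimVec Nat (fun (t : Nat) => fun (y : Vec Nat t) => Type0) (Nat -> Nat) (fun (ν : Nat) => fun (τ : Nat) => fun (ω : Vec Nat ν) => fun (n : Type0) => n) 0 (vnil Nat)) 1 (fun (h : Nat) => h) (vcons (Nat -> Nat) 0 (fun (β : Nat) => β) (vnil (Nat -> Nat)))
  ~> vcons (Nat -> Nat) 1 (fun (t : Nat) => t) (vcons (Nat -> Nat) 0 (fun (y : Nat) => y) (vnil (Nat -> Nat)))
type:
  Vec (Nat -> Nat) 2


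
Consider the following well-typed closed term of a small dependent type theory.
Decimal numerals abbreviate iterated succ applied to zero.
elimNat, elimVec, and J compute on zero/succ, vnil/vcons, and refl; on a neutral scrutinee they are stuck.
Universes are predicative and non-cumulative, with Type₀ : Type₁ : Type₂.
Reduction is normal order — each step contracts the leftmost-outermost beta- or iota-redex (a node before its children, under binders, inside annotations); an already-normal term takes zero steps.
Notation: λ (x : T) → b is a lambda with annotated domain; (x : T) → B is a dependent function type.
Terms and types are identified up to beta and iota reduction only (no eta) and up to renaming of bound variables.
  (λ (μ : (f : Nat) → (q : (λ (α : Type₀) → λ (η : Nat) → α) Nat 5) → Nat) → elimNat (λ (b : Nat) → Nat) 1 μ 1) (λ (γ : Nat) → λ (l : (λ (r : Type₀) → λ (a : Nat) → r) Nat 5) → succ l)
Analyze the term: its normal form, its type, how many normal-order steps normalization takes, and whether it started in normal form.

reduced normal form:
  2
inferred type:
  Nat
normal-order step count: 5
term was already normal: no
first redex: a beta-redex


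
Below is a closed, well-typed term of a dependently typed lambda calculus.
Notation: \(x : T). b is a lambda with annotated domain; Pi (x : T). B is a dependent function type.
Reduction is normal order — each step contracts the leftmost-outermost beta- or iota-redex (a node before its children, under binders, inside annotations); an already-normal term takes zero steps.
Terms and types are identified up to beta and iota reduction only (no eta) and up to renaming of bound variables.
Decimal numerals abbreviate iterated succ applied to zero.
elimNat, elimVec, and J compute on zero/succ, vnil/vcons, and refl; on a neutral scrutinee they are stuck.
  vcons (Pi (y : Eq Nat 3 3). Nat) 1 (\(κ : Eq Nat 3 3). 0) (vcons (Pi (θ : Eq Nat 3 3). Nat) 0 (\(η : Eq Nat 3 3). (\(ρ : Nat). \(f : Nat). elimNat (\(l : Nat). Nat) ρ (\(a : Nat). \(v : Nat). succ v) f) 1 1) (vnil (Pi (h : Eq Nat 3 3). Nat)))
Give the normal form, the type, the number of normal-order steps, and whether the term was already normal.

resulting normal form:
  vcons (Pi (y : Eq Nat 3 3). Nat) 1 (\(κ : Eq Nat 3 3). 0) (vcons (Pi (θ : Eq Nat 3 3). Nat) 0 (\(η : Eq Nat 3 3). 2) (vnil (Pi (ρ : Eq Nat 3 3). Nat)))
type:
  Vec (Pi (y : Eq Nat 3 3). Nat) 2
steps to reach normal form (normal order): 6
already normal: no
first contracted redex: a beta-redex


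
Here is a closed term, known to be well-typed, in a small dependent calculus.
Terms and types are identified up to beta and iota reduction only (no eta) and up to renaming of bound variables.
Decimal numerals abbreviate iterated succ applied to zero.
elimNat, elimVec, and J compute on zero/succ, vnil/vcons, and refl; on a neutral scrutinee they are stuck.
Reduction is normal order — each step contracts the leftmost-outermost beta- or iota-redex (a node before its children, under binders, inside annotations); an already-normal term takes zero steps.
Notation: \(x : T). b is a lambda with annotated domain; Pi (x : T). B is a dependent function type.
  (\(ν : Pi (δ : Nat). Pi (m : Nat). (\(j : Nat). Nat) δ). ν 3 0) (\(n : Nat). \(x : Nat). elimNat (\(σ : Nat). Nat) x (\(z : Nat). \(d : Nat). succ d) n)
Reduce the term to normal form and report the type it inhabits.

resulting normal form:
  3
inferred type:
  Nat
observation: contracting a beta-redex first, the term normalizes in 13 steps.


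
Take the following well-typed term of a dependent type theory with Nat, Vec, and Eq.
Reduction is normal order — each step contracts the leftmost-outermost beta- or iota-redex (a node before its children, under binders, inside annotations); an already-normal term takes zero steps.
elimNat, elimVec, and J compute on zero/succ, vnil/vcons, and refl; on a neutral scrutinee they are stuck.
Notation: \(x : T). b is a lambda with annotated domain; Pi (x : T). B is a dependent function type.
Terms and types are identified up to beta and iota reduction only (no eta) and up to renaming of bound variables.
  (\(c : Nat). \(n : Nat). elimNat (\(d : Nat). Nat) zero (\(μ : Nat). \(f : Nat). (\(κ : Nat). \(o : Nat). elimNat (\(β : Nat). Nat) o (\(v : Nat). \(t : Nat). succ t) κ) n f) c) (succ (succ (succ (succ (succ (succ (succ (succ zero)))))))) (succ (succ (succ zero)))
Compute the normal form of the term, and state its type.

reduced normal form:
  succ (succ (succ (succ (succ (succ (succ (succ (succ (succ (succ (succ (succ (succ (succ (succ (succ (succ (succ (succ (succ (succ (succ (succ zero)))))))))))))))))))))))
type:
  Nat
observation: the leftmost-outermost redex is a beta-redex, and normalization takes 123 steps.


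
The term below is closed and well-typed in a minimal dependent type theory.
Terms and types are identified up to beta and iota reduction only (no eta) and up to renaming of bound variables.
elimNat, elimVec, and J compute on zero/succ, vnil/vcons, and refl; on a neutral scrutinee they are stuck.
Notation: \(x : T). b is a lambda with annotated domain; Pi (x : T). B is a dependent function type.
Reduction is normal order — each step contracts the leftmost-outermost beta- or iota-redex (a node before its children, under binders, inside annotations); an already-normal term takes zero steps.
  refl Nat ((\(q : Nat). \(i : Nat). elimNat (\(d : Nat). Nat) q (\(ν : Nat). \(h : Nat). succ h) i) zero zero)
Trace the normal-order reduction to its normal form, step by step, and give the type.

reduction (normal order):
  refl Nat ((\(q : Nat). \(i : Nat). elimNat (\(d : Nat). Nat) q (\(ν : Nat). \(h : Nat). succ h) i) zero zero)
  ~> refl Nat ((\(q : Nat). elimNat (\(i : Nat). Nat) zero (\(d : Nat). \(ν : Nat). succ ν) q) zero)
  ~> refl Nat (elimNat (\(q : Nat). Nat) zero (\(i : Nat). \(d : Nat). succ d) zero)
  ~> refl Nat zero
inferred type:
  Eq Nat zero zero


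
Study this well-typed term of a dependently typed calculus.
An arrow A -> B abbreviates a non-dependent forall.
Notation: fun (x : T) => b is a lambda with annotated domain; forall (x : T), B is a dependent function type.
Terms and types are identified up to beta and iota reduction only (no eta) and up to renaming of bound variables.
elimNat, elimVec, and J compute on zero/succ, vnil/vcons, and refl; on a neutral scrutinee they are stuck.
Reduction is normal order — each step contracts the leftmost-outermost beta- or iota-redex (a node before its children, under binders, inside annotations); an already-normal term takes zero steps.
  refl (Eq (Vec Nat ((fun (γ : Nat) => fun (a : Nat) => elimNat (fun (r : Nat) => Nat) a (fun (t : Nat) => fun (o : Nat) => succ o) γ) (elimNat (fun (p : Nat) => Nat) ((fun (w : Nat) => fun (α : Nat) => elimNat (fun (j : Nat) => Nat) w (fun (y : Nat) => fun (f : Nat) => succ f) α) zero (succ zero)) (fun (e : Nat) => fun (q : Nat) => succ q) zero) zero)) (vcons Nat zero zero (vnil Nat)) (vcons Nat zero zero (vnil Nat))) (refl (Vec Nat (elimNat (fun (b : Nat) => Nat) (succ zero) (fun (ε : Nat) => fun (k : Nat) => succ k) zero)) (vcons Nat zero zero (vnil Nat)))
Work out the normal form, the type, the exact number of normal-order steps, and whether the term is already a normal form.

resulting normal form:
  refl (Eq (Vec Nat (succ zero)) (vcons Nat zero zero (vnil Nat)) (vcons Nat zero zero (vnil Nat))) (refl (Vec Nat (succ zero)) (vcons Nat zero zero (vnil Nat)))
the term's type:
  Eq (Eq (Vec Nat (succ zero)) (vcons Nat zero zero (vnil Nat)) (vcons Nat zero zero (vnil Nat))) (refl (Vec Nat (succ zero)) (vcons Nat zero zero (vnil Nat))) (refl (Vec Nat (succ zero)) (vcons Nat zero zero (vnil Nat)))
steps to reach normal form (normal order): 14
term was already normal: no
first contracted redex: a beta-redex


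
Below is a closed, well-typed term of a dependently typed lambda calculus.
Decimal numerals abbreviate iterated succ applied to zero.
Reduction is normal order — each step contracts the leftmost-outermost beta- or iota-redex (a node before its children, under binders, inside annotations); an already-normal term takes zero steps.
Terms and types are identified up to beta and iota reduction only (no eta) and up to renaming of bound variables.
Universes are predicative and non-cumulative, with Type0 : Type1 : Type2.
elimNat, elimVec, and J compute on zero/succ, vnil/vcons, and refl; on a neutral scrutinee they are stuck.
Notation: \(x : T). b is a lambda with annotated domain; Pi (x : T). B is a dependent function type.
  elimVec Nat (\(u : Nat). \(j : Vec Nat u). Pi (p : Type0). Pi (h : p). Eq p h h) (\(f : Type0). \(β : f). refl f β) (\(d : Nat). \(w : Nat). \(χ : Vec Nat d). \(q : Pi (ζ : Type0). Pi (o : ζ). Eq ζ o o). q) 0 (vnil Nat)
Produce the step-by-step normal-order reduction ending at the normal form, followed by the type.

normal-order reduction:
  elimVec Nat (\(u : Nat). \(j : Vec Nat u). Pi (p : Type0). Pi (h : p). Eq p h h) (\(f : Type0). \(β : f). refl f β) (\(d : Nat). \(w : Nat). \(χ : Vec Nat d). \(q : Pi (ζ : Type0). Pi (o : ζ). Eq ζ o o). q) 0 (vnil Nat)
  ~> \(u : Type0). \(j : u). refl u j
inferred type:
  Pi (u : Type0). Pi (j : u). Eq u j j


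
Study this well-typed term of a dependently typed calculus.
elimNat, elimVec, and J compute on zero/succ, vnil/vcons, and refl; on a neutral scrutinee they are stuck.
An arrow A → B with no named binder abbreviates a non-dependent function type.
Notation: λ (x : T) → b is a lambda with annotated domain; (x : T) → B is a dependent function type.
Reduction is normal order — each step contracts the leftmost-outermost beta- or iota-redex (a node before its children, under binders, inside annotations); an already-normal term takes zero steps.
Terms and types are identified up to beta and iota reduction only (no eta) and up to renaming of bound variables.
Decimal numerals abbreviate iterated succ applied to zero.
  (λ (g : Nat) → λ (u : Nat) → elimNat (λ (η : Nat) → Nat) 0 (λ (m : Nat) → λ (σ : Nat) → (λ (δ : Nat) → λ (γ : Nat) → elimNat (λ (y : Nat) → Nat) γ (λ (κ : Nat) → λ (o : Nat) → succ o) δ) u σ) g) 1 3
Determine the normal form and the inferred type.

reduced normal form:
  3
inferred type:
  Nat


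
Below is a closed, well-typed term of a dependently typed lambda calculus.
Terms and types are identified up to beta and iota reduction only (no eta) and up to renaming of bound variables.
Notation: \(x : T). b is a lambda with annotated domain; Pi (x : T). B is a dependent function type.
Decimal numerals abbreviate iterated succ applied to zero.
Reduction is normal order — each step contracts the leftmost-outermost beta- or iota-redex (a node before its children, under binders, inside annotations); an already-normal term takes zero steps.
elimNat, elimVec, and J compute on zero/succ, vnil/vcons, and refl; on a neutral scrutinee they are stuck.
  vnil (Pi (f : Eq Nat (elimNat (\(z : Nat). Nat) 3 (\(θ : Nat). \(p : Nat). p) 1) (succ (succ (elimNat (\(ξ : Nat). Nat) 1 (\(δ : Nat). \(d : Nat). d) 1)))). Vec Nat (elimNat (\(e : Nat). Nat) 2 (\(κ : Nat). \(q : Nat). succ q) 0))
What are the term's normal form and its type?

normal form:
  vnil (Pi (f : Eq Nat 3 3). Vec Nat 2)
the term's type:
  Vec (Pi (f : Eq Nat 3 3). Vec Nat 2) 0
observation: the first redex contracted is an elimNat iota-redex; the normal form is reached in 9 normal-order steps.


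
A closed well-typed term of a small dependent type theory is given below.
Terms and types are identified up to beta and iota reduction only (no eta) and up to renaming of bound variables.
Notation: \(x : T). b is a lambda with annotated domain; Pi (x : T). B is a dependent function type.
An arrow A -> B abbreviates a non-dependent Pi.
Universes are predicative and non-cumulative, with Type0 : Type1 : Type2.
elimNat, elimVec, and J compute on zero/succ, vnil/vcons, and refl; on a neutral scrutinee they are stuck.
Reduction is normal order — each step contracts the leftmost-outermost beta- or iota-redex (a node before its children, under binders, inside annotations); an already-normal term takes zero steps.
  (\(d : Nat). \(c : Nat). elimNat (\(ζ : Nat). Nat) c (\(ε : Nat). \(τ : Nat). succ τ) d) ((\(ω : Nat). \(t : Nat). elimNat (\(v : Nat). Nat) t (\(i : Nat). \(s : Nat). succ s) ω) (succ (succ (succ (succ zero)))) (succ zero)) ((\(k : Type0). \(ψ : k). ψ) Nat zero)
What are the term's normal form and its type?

reduced normal form:
  succ (succ (succ (succ (succ zero))))
the term's type:
  Nat


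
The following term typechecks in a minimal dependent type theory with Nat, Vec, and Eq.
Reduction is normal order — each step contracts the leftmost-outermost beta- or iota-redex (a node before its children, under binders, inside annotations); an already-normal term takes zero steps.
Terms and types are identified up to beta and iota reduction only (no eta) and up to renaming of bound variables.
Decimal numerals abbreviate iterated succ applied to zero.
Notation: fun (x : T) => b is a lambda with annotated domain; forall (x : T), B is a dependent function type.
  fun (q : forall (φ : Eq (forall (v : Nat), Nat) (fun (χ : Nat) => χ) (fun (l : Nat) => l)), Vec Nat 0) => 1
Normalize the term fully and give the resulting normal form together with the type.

normal form:
  fun (q : forall (φ : Eq (forall (v : Nat), Nat) (fun (χ : Nat) => χ) (fun (l : Nat) => l)), Vec Nat 0) => 1
inferred type:
  forall (q : forall (φ : Eq (forall (v : Nat), Nat) (fun (χ : Nat) => χ) (fun (l : Nat) => l)), Vec Nat 0), Nat
observation: no redex remains anywhere in the term; it is its own normal form.


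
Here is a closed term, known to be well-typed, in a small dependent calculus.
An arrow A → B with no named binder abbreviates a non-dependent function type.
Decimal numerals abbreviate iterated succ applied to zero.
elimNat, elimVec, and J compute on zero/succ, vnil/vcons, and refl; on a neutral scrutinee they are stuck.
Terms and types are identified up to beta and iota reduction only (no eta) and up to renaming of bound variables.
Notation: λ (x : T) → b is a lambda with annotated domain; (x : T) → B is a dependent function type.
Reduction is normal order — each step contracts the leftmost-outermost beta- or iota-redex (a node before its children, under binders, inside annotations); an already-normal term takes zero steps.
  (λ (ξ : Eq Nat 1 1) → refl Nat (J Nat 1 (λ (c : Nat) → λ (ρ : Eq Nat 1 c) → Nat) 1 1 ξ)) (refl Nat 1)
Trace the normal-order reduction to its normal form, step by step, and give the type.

reduction (normal order):
  (λ (ξ : Eq Nat 1 1) → refl Nat (J Nat 1 (λ (c : Nat) → λ (ρ : Eq Nat 1 c) → Nat) 1 1 ξ)) (refl Nat 1)
  ~> refl Nat (J Nat 1 (λ (ξ : Nat) → λ (c : Eq Nat 1 ξ) → Nat) 1 1 (refl Nat 1))
  ~> refl Nat 1
the term's type:
  Eq Nat 1 1


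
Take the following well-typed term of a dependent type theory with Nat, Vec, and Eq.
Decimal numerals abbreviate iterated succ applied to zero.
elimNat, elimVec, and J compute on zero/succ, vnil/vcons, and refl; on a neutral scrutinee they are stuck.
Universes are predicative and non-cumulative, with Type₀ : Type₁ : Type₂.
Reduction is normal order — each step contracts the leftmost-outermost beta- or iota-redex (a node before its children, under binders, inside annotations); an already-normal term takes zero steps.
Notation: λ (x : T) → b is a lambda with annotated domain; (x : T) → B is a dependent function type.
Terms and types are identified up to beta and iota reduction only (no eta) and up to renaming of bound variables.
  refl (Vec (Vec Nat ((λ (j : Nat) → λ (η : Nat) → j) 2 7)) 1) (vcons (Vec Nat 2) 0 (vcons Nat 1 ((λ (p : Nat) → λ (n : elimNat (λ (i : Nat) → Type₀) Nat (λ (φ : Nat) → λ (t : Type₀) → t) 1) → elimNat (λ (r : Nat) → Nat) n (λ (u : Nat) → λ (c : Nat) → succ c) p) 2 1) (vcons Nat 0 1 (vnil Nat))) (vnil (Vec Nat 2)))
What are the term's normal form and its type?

reduced normal form:
  refl (Vec (Vec Nat 2) 1) (vcons (Vec Nat 2) 0 (vcons Nat 1 3 (vcons Nat 0 1 (vnil Nat))) (vnil (Vec Nat 2)))
the term's type:
  Eq (Vec (Vec Nat 2) 1) (vcons (Vec Nat 2) 0 (vcons Nat 1 3 (vcons Nat 0 1 (vnil Nat))) (vnil (Vec Nat 2))) (vcons (Vec Nat 2) 0 (vcons Nat 1 3 (vcons Nat 0 1 (vnil Nat))) (vnil (Vec Nat 2)))
observation: normalization takes exactly 11 steps under the normal-order strategy.


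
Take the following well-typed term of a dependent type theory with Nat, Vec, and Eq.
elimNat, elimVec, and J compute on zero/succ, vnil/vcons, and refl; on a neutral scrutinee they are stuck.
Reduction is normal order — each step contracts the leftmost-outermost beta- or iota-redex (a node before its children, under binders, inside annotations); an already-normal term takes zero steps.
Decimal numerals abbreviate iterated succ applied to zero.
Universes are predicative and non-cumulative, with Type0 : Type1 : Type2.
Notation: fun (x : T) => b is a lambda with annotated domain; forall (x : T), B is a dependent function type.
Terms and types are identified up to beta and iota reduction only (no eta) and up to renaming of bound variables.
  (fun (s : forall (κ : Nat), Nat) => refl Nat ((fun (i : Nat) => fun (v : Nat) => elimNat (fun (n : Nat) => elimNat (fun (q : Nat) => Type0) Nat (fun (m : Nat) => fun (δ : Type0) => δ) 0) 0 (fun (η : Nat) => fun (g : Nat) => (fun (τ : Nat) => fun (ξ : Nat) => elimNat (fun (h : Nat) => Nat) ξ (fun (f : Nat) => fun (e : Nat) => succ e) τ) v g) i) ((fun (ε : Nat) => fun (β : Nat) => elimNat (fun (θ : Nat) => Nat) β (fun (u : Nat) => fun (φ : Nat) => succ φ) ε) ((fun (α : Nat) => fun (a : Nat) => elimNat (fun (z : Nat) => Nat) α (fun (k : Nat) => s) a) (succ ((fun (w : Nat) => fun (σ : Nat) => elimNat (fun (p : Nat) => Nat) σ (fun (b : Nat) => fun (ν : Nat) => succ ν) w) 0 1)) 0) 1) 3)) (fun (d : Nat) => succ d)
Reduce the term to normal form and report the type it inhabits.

normal form:
  refl Nat 9
the term's type:
  Eq Nat 9 9


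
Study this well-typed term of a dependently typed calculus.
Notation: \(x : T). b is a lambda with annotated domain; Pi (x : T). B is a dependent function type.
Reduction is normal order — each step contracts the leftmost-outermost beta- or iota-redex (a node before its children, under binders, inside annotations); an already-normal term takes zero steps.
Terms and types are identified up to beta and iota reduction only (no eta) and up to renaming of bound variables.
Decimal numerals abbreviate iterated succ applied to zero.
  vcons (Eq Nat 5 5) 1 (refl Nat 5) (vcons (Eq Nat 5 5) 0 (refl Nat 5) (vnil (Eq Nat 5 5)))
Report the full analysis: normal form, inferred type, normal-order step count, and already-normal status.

resulting normal form:
  vcons (Eq Nat 5 5) 1 (refl Nat 5) (vcons (Eq Nat 5 5) 0 (refl Nat 5) (vnil (Eq Nat 5 5)))
the term's type:
  Vec (Eq Nat 5 5) 2
normal-order step count: 0
already normal: yes


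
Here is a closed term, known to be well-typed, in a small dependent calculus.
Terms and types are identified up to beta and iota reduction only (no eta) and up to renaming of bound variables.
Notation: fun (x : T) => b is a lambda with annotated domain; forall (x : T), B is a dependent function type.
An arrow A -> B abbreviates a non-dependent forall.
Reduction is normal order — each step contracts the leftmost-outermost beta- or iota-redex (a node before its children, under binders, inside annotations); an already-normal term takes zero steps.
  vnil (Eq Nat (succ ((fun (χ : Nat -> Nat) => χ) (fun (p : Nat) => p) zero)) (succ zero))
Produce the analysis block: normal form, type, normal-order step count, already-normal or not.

resulting normal form:
  vnil (Eq Nat (succ zero) (succ zero))
the term's type:
  Vec (Eq Nat (succ zero) (succ zero)) zero
reduction steps (normal order): 2
started in normal form: no
first redex: a beta-redex


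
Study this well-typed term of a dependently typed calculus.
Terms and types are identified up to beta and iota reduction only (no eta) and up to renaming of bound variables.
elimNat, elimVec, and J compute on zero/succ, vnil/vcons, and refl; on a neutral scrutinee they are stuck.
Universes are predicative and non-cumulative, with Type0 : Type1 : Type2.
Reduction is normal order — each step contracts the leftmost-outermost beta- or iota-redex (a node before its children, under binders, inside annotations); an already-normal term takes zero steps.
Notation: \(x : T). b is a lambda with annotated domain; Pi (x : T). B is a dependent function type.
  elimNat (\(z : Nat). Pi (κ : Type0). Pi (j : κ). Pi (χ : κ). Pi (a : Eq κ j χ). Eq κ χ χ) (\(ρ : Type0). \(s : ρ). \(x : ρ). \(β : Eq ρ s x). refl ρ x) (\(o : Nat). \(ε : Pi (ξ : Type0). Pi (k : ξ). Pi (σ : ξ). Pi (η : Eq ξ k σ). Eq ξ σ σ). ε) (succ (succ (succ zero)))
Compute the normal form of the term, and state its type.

reduced normal form:
  \(z : Type0). \(κ : z). \(j : z). \(χ : Eq z κ j). refl z j
type:
  Pi (z : Type0). Pi (κ : z). Pi (j : z). Pi (χ : Eq z κ j). Eq z j j


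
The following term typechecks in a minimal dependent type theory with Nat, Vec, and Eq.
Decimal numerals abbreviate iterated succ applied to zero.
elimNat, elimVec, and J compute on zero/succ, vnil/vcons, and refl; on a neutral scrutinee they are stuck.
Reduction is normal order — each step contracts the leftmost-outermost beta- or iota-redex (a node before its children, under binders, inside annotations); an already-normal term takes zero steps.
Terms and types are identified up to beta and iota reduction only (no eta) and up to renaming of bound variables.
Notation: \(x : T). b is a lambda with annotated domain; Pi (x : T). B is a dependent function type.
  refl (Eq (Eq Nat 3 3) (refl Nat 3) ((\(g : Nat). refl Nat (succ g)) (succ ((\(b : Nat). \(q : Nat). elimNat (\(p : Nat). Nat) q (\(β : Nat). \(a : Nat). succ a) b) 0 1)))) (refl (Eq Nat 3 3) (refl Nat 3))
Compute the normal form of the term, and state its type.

reduced normal form:
  refl (Eq (Eq Nat 3 3) (refl Nat 3) (refl Nat 3)) (refl (Eq Nat 3 3) (refl Nat 3))
inferred type:
  Eq (Eq (Eq Nat 3 3) (refl Nat 3) (refl Nat 3)) (refl (Eq Nat 3 3) (refl Nat 3)) (refl (Eq Nat 3 3) (refl Nat 3))


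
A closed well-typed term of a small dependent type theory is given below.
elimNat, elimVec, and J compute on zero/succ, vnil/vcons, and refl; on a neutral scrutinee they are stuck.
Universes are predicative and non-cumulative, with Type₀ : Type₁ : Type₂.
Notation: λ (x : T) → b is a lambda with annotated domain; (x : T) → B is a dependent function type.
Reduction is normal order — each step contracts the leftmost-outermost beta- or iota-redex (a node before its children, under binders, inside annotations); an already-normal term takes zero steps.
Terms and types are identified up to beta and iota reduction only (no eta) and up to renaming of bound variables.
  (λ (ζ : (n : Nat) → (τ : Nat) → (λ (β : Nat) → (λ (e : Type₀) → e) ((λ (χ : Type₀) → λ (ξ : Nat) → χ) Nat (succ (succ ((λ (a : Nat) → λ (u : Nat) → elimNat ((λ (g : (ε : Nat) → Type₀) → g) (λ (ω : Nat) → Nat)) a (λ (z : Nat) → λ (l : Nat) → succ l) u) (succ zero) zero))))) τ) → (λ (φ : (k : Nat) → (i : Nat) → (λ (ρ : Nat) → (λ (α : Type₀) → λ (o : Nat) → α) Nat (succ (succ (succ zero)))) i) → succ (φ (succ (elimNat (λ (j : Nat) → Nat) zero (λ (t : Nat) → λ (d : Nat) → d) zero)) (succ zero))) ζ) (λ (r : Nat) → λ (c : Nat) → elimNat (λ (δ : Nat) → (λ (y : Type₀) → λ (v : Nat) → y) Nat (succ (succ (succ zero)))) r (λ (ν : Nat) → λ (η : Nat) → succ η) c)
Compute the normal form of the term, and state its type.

reduced normal form:
  succ (succ (succ zero))
the term's type:
  Nat
observation: reduction starts at a beta-redex, and 9 normal-order steps reach the normal form.


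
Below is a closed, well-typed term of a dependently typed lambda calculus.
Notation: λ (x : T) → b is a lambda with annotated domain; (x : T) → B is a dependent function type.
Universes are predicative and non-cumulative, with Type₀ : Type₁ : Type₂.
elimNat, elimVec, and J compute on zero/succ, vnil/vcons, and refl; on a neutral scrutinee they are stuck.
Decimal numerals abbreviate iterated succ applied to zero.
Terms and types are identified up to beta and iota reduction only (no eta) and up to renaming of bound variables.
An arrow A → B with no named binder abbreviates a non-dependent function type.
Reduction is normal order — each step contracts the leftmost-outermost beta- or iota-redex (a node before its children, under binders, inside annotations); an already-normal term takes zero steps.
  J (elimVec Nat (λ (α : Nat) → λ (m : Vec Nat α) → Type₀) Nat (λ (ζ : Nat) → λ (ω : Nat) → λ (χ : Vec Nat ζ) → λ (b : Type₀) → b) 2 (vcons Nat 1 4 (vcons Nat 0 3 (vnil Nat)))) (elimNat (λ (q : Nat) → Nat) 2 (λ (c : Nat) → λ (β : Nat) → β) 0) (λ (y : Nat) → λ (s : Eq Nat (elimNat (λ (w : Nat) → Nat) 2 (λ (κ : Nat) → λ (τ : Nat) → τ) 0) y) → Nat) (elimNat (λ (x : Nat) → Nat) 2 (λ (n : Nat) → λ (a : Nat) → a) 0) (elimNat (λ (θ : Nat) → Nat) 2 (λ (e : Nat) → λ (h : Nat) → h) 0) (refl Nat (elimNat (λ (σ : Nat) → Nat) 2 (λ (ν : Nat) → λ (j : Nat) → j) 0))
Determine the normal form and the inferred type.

normal form:
  2
inferred type:
  Nat
observation: the first redex contracted is a J iota-redex; the normal form is reached in 2 normal-order steps.


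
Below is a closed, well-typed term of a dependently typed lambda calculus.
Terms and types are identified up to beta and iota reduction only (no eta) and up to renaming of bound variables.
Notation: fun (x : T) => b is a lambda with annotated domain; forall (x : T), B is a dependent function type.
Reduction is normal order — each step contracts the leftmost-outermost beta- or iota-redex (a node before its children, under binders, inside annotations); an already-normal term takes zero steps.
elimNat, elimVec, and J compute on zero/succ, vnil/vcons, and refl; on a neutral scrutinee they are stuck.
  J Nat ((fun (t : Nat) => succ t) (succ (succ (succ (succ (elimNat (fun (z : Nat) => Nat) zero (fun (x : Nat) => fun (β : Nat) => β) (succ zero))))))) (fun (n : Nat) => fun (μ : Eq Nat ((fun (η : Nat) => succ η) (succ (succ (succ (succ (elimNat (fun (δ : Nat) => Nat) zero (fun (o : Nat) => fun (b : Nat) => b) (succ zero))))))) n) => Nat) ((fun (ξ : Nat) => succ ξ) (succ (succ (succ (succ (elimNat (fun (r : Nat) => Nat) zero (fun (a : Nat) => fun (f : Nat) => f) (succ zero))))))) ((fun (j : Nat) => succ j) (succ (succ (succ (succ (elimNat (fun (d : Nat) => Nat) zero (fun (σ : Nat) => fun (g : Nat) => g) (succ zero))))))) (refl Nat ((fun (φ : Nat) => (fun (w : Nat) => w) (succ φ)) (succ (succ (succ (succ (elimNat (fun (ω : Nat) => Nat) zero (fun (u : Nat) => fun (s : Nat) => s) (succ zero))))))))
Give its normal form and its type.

reduced normal form:
  succ (succ (succ (succ (succ zero))))
inferred type:
  Nat
observation: the term reaches its normal form after 6 normal-order steps.


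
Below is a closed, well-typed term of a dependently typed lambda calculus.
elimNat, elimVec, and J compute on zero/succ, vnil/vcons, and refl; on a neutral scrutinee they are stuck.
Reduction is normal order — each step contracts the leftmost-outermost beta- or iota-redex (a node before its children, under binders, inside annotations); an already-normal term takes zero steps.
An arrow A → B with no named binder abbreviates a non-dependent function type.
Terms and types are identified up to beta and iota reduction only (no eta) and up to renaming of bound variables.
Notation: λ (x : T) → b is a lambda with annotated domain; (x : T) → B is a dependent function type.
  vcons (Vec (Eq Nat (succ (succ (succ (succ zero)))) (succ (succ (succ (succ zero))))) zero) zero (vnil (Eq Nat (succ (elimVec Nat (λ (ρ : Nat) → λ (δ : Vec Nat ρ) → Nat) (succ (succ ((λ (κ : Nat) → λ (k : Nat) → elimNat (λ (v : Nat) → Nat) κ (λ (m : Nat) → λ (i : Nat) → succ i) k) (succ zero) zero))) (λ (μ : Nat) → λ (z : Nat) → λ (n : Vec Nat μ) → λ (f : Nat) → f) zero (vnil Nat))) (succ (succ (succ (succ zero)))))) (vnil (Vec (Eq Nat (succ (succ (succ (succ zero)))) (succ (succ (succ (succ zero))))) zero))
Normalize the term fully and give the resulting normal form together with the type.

resulting normal form:
  vcons (Vec (Eq Nat (succ (succ (succ (succ zero)))) (succ (succ (succ (succ zero))))) zero) zero (vnil (Eq Nat (succ (succ (succ (succ zero)))) (succ (succ (succ (succ zero)))))) (vnil (Vec (Eq Nat (succ (succ (succ (succ zero)))) (succ (succ (succ (succ zero))))) zero))
the term's type:
  Vec (Vec (Eq Nat (succ (succ (succ (succ zero)))) (succ (succ (succ (succ zero))))) zero) (succ zero)
observation: normalization takes exactly 4 steps under the normal-order strategy.


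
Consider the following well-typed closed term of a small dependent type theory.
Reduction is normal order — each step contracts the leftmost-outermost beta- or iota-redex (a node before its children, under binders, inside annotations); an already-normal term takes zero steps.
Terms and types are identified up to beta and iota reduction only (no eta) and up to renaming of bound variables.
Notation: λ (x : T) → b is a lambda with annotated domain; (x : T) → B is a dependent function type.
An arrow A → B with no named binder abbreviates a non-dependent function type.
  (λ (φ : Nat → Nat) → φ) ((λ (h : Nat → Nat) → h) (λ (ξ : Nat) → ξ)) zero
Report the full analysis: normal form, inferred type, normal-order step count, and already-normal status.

normal form:
  zero
the term's type:
  Nat
reduction steps (normal order): 3
started in normal form: no
first redex: a beta-redex


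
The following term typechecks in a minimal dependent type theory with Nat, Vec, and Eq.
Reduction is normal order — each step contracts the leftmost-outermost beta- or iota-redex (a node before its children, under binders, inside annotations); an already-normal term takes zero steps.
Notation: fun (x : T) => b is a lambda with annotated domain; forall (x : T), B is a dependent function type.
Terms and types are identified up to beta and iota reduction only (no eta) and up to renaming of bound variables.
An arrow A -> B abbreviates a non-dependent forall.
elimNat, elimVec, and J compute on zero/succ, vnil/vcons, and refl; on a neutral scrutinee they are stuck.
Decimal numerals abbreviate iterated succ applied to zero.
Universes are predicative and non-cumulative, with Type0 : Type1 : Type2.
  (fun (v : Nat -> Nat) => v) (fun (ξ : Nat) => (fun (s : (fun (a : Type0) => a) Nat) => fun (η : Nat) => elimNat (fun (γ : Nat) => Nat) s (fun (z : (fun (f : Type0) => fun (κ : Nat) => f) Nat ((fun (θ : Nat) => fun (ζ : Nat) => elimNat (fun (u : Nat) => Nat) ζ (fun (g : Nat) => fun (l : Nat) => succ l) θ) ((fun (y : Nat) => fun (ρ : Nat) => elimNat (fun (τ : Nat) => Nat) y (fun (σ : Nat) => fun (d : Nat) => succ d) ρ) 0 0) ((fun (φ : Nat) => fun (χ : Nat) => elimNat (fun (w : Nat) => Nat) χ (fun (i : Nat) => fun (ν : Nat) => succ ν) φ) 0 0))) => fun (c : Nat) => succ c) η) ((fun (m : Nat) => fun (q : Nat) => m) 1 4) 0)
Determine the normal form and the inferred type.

normal form:
  fun (v : Nat) => 1
the term's type:
  Nat -> Nat
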